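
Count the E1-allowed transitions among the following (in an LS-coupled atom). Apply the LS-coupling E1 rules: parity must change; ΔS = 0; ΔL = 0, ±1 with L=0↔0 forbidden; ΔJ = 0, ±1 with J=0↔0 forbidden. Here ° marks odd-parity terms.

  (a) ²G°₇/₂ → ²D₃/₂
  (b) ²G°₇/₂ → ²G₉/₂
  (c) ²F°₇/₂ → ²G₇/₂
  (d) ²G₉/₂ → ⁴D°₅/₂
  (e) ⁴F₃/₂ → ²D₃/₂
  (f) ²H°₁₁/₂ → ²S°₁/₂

(a) forbidden (ΔL, ΔJ fail)
(b) allowed
(c) allowed
(d) forbidden (ΔS, ΔL, ΔJ fail)
(e) forbidden (parity, ΔS fail)
(f) forbidden (parity, ΔL, ΔJ fail)
Total allowed: 2 of 6.

2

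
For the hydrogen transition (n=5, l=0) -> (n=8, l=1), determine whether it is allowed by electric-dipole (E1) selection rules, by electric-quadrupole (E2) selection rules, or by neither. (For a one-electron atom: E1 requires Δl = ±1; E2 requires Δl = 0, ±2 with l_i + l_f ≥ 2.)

Δl = 1 − 0 = +1; l_i + l_f = 1.
E1 (Δl = ±1): satisfied.
E2 (Δl = 0,±2, l_i+l_f ≥ 2): not satisfied.

E1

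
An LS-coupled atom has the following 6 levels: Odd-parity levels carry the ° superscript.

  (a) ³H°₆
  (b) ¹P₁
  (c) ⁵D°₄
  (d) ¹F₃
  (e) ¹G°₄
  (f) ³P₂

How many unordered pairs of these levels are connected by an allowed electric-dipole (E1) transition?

1

(a)–(b): forbidden (ΔS, ΔL, ΔJ).
(a)–(c): forbidden (parity, ΔS, ΔL, ΔJ).
(a)–(d): forbidden (ΔS, ΔL, ΔJ).
(a)–(e): forbidden (parity, ΔS, ΔJ).
(a)–(f): forbidden (ΔL, ΔJ).
(b)–(c): forbidden (ΔS, ΔJ).
(b)–(d): forbidden (parity, ΔL, ΔJ).
(b)–(e): forbidden (ΔL, ΔJ).
(b)–(f): forbidden (parity, ΔS).
(c)–(d): forbidden (ΔS).
(c)–(e): forbidden (parity, ΔS, ΔL).
(c)–(f): forbidden (ΔS, ΔJ).
(d)–(e): allowed.
(d)–(f): forbidden (parity, ΔS, ΔL).
(e)–(f): forbidden (ΔS, ΔL, ΔJ).
Allowed pairs: 1 of 15.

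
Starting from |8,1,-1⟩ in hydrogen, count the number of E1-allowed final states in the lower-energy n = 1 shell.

E1 requires Δl = ±1, so l_f ∈ {0, 2}; with 0 ≤ l_f ≤ n_f−1 = 0, the allowed l_f values are {0}.
For l_f = 0: m_f ∈ {m_i−1, m_i, m_i+1} ∩ [−0, 0] = {0} → 1 state.
Total: 1.

1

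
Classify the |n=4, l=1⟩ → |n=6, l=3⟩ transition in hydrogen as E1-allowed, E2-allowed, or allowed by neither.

E2

Δl = 3 − 1 = +2; l_i + l_f = 4.
E1 (Δl = ±1): not satisfied.
E2 (Δl = 0,±2, l_i+l_f ≥ 2): satisfied.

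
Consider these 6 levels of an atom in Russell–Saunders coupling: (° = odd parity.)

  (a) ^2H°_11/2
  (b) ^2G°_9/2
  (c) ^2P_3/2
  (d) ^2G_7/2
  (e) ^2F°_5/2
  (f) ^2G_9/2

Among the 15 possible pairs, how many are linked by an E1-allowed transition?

4

(a)–(b): forbidden (parity).
(a)–(c): forbidden (ΔL, ΔJ).
(a)–(d): forbidden (ΔJ).
(a)–(e): forbidden (parity, ΔL, ΔJ).
(a)–(f): allowed.
(b)–(c): forbidden (ΔL, ΔJ).
(b)–(d): allowed.
(b)–(e): forbidden (parity, ΔJ).
(b)–(f): allowed.
(c)–(d): forbidden (parity, ΔL, ΔJ).
(c)–(e): forbidden (ΔL).
(c)–(f): forbidden (parity, ΔL, ΔJ).
(d)–(e): allowed.
(d)–(f): forbidden (parity).
(e)–(f): forbidden (ΔJ).
Allowed pairs: 4 of 15.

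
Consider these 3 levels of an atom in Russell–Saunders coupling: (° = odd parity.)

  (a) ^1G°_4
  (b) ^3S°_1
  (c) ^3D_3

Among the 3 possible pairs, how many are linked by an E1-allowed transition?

(a)–(b): forbidden (parity, ΔS, ΔL, ΔJ).
(a)–(c): forbidden (ΔS, ΔL).
(b)–(c): forbidden (ΔL, ΔJ).
Allowed pairs: 0 of 3.

0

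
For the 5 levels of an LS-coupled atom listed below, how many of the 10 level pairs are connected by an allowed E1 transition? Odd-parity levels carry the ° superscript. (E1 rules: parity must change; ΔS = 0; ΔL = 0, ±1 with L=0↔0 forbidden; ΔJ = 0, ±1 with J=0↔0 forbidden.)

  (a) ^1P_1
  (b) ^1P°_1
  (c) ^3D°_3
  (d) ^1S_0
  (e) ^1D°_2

3

(a)–(b): allowed.
(a)–(c): forbidden (ΔS, ΔJ).
(a)–(d): forbidden (parity).
(a)–(e): allowed.
(b)–(c): forbidden (parity, ΔS, ΔJ).
(b)–(d): allowed.
(b)–(e): forbidden (parity).
(c)–(d): forbidden (ΔS, ΔL, ΔJ).
(c)–(e): forbidden (parity, ΔS).
(d)–(e): forbidden (ΔL, ΔJ).
Allowed pairs: 3 of 10.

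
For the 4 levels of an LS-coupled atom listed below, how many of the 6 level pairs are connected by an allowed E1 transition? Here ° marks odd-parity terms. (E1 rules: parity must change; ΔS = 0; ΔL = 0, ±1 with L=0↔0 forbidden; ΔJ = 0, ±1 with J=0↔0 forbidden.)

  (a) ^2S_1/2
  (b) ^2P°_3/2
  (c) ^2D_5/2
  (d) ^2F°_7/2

3

(a)–(b): allowed.
(a)–(c): forbidden (parity, ΔL, ΔJ).
(a)–(d): forbidden (ΔL, ΔJ).
(b)–(c): allowed.
(b)–(d): forbidden (parity, ΔL, ΔJ).
(c)–(d): allowed.
Allowed pairs: 3 of 6.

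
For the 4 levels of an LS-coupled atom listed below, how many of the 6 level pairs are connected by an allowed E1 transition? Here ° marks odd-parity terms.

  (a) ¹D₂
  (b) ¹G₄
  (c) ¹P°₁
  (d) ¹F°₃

(a)–(b): forbidden (parity, ΔL, ΔJ).
(a)–(c): allowed.
(a)–(d): allowed.
(b)–(c): forbidden (ΔL, ΔJ).
(b)–(d): allowed.
(c)–(d): forbidden (parity, ΔL, ΔJ).
Allowed pairs: 3 of 6.

3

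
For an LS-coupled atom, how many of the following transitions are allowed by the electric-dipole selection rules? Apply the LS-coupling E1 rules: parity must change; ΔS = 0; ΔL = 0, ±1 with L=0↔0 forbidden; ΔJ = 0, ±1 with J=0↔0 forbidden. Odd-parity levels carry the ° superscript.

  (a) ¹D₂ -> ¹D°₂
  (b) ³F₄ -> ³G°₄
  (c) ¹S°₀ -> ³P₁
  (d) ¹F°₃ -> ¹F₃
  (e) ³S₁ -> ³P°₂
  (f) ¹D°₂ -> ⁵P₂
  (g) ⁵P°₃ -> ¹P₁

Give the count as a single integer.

4

(a) allowed
(b) allowed
(c) forbidden (ΔS fails)
(d) allowed
(e) allowed
(f) forbidden (ΔS fails)
(g) forbidden (ΔS, ΔJ fail)
Total allowed: 4 of 7.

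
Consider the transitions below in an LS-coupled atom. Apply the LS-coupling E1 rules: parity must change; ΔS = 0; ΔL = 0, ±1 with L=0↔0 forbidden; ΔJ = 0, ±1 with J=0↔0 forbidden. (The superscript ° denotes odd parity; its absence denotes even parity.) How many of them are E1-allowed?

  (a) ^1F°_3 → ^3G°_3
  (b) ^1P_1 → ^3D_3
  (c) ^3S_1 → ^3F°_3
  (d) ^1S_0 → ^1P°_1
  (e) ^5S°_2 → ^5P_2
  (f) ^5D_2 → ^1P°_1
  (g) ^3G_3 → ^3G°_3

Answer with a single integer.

(a) forbidden (parity, ΔS fail)
(b) forbidden (parity, ΔS, ΔJ fail)
(c) forbidden (ΔL, ΔJ fail)
(d) allowed
(e) allowed
(f) forbidden (ΔS fails)
(g) allowed
Total allowed: 3 of 7.

3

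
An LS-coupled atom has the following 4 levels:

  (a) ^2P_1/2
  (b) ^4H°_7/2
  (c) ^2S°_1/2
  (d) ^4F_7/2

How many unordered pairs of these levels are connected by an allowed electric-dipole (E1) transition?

1

(a)–(b): forbidden (ΔS, ΔL, ΔJ).
(a)–(c): allowed.
(a)–(d): forbidden (parity, ΔS, ΔL, ΔJ).
(b)–(c): forbidden (parity, ΔS, ΔL, ΔJ).
(b)–(d): forbidden (ΔL).
(c)–(d): forbidden (ΔS, ΔL, ΔJ).
Allowed pairs: 1 of 6.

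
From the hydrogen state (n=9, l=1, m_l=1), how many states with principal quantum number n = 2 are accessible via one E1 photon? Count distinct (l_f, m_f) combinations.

E1 requires Δl = ±1, so l_f ∈ {0, 2}; with 0 ≤ l_f ≤ n_f−1 = 1, the allowed l_f values are {0}.
For l_f = 0: m_f ∈ {m_i−1, m_i, m_i+1} ∩ [−0, 0] = {0} → 1 state.
Total: 1.

1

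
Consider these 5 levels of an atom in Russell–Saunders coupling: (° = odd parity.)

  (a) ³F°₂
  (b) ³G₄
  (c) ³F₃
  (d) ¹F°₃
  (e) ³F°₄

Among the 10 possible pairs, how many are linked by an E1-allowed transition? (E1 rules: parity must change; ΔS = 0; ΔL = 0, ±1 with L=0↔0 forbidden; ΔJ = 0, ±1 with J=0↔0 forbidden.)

(a)–(b): forbidden (ΔJ).
(a)–(c): allowed.
(a)–(d): forbidden (parity, ΔS).
(a)–(e): forbidden (parity, ΔJ).
(b)–(c): forbidden (parity).
(b)–(d): forbidden (ΔS).
(b)–(e): allowed.
(c)–(d): forbidden (ΔS).
(c)–(e): allowed.
(d)–(e): forbidden (parity, ΔS).
Allowed pairs: 3 of 10.

3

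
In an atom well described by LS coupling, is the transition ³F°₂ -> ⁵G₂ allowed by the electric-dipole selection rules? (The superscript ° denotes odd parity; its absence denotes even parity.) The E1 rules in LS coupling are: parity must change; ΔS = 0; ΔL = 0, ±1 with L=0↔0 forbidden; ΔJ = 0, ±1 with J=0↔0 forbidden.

forbidden

ΔS = 0: S: 1 → 2 — fails.
ΔL = 0, ±1 (not L=0↔0): L: 3 → 4, ΔL = +1 — ok.
ΔJ = 0, ±1 (not J=0↔0): J: 2 → 2, ΔJ = +0 — ok.
Parity must change: odd → even — ok.
Rule(s) violated: ΔS.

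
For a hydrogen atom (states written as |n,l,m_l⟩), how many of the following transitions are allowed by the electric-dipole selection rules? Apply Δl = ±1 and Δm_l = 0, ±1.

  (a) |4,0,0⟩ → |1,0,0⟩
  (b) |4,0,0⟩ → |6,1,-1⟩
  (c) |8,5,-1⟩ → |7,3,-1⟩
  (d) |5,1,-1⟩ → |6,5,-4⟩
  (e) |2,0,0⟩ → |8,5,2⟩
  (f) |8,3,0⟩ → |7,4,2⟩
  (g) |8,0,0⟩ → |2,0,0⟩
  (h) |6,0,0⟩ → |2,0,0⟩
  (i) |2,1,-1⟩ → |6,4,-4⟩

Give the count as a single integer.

1

(a) forbidden — Δl = +0 (E1 requires Δl = ±1)
(b) allowed
(c) forbidden — Δl = -2 (E1 requires Δl = ±1)
(d) forbidden — Δl = +4 (E1 requires Δl = ±1); Δm_l = -3 (E1 requires Δm_l = 0, ±1)
(e) forbidden — Δl = +5 (E1 requires Δl = ±1); Δm_l = +2 (E1 requires Δm_l = 0, ±1)
(f) forbidden — Δm_l = +2 (E1 requires Δm_l = 0, ±1)
(g) forbidden — Δl = +0 (E1 requires Δl = ±1)
(h) forbidden — Δl = +0 (E1 requires Δl = ±1)
(i) forbidden — Δl = +3 (E1 requires Δl = ±1); Δm_l = -3 (E1 requires Δm_l = 0, ±1)
Total allowed: 1 of 9.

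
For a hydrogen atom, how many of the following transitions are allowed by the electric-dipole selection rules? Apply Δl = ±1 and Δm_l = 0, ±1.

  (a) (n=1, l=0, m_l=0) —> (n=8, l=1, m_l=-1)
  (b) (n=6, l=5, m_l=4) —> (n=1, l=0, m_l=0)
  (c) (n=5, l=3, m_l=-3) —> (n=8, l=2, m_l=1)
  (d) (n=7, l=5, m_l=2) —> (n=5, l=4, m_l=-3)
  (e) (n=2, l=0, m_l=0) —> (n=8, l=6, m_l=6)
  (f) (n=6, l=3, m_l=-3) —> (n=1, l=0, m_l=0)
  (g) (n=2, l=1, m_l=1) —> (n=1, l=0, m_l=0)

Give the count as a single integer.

(a) allowed
(b) forbidden — Δl = -5 (E1 requires Δl = ±1); Δm_l = -4 (E1 requires Δm_l = 0, ±1)
(c) forbidden — Δm_l = +4 (E1 requires Δm_l = 0, ±1)
(d) forbidden — Δm_l = -5 (E1 requires Δm_l = 0, ±1)
(e) forbidden — Δl = +6 (E1 requires Δl = ±1); Δm_l = +6 (E1 requires Δm_l = 0, ±1)
(f) forbidden — Δl = -3 (E1 requires Δl = ±1); Δm_l = +3 (E1 requires Δm_l = 0, ±1)
(g) allowed
Total allowed: 2 of 7.

2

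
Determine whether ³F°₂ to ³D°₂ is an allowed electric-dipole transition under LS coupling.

Parity must change: odd → odd — ✗.
ΔS = 0: S: 1 → 1 — ✓.
ΔL = 0, ±1 (not L=0↔0): L: 3 → 2, ΔL = -1 — ✓.
ΔJ = 0, ±1 (not J=0↔0): J: 2 → 2, ΔJ = +0 — ✓.
Rule(s) violated: parity.

forbidden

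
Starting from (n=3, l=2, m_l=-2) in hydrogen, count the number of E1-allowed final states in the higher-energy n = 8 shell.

4

E1 requires Δl = ±1, so l_f ∈ {1, 3}; with 0 ≤ l_f ≤ n_f−1 = 7, the allowed l_f values are {1, 3}.
For l_f = 1: m_f ∈ {m_i−1, m_i, m_i+1} ∩ [−1, 1] = {-1} → 1 state.
For l_f = 3: m_f ∈ {m_i−1, m_i, m_i+1} ∩ [−3, 3] = {-3, -2, -1} → 3 states.
Total: 4.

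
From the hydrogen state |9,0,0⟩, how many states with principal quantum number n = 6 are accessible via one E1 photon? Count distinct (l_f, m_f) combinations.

3

E1 requires Δl = ±1, so l_f ∈ {-1, 1}; with 0 ≤ l_f ≤ n_f−1 = 5, the allowed l_f values are {1}.
For l_f = 1: m_f ∈ {m_i−1, m_i, m_i+1} ∩ [−1, 1] = {-1, 0, 1} → 3 states.
Total: 3.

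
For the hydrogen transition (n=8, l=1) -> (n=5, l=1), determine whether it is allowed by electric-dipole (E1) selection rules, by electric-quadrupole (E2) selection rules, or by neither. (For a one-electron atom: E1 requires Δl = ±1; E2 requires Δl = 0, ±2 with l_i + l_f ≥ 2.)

Δl = 1 − 1 = +0; l_i + l_f = 2.
E1 (Δl = ±1): not satisfied.
E2 (Δl = 0,±2, l_i+l_f ≥ 2): satisfied.

E2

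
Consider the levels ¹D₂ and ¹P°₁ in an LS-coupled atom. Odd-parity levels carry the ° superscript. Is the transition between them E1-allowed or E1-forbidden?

allowed

Parity must change: even → odd — ok.
ΔS = 0: S: 0 → 0 — ok.
ΔL = 0, ±1 (not L=0↔0): L: 2 → 1, ΔL = -1 — ok.
ΔJ = 0, ±1 (not J=0↔0): J: 2 → 1, ΔJ = -1 — ok.
All four E1 rules are satisfied.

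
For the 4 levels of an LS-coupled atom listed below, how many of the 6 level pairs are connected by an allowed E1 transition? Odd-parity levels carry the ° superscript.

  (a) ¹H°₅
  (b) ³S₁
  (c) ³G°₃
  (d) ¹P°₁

0

(a)–(b): forbidden (ΔS, ΔL, ΔJ).
(a)–(c): forbidden (parity, ΔS, ΔJ).
(a)–(d): forbidden (parity, ΔL, ΔJ).
(b)–(c): forbidden (ΔL, ΔJ).
(b)–(d): forbidden (ΔS).
(c)–(d): forbidden (parity, ΔS, ΔL, ΔJ).
Allowed pairs: 0 of 6.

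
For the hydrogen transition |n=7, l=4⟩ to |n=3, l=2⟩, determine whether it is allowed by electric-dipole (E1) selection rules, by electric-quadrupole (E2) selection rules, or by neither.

E2

Δl = 2 − 4 = -2; l_i + l_f = 6.
E1 (Δl = ±1): not satisfied.
E2 (Δl = 0,±2, l_i+l_f ≥ 2): satisfied.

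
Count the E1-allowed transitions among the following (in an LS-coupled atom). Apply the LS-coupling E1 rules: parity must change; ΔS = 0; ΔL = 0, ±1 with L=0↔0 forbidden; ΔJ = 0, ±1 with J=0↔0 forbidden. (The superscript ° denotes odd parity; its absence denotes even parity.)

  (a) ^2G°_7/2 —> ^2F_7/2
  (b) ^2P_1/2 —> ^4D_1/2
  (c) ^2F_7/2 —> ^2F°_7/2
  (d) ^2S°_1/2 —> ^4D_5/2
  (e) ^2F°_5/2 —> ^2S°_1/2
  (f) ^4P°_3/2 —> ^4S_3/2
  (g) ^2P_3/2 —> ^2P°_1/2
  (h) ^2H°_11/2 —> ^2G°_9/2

4

(a) allowed
(b) forbidden (parity, ΔS fail)
(c) allowed
(d) forbidden (ΔS, ΔL, ΔJ fail)
(e) forbidden (parity, ΔL, ΔJ fail)
(f) allowed
(g) allowed
(h) forbidden (parity fails)
Total allowed: 4 of 8.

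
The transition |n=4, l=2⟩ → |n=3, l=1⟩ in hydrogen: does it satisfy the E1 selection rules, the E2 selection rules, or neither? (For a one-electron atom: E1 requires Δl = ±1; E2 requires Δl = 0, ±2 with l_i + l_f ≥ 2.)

E1

Δl = 1 − 2 = -1; l_i + l_f = 3.
E1 (Δl = ±1): satisfied.
E2 (Δl = 0,±2, l_i+l_f ≥ 2): not satisfied.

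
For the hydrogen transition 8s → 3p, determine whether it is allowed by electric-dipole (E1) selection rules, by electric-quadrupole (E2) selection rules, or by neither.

Δl = 1 − 0 = +1; l_i + l_f = 1.
E1 (Δl = ±1): satisfied.
E2 (Δl = 0,±2, l_i+l_f ≥ 2): not satisfied.

E1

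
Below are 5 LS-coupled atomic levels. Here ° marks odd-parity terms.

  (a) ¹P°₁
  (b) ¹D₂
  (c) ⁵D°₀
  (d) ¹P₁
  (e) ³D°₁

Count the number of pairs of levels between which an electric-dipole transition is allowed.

(a)–(b): allowed.
(a)–(c): forbidden (parity, ΔS).
(a)–(d): allowed.
(a)–(e): forbidden (parity, ΔS).
(b)–(c): forbidden (ΔS, ΔJ).
(b)–(d): forbidden (parity).
(b)–(e): forbidden (ΔS).
(c)–(d): forbidden (ΔS).
(c)–(e): forbidden (parity, ΔS).
(d)–(e): forbidden (ΔS).
Allowed pairs: 2 of 10.

2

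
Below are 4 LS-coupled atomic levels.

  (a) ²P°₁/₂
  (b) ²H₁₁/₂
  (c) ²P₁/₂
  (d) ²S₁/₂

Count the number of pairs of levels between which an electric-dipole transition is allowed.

2

(a)–(b): forbidden (ΔL, ΔJ).
(a)–(c): allowed.
(a)–(d): allowed.
(b)–(c): forbidden (parity, ΔL, ΔJ).
(b)–(d): forbidden (parity, ΔL, ΔJ).
(c)–(d): forbidden (parity).
Allowed pairs: 2 of 6.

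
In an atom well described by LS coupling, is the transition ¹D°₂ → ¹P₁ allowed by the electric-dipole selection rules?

Reading off the term symbols: S 0→0, L 2→1, J 2→1, parity odd→even.
Parity must change: odd → even — ok.
ΔL = 0, ±1 (not L=0↔0): L: 2 → 1, ΔL = -1 — ok.
ΔJ = 0, ±1 (not J=0↔0): J: 2 → 1, ΔJ = -1 — ok.
ΔS = 0: S: 0 → 0 — ok.
All four E1 rules are satisfied.

allowed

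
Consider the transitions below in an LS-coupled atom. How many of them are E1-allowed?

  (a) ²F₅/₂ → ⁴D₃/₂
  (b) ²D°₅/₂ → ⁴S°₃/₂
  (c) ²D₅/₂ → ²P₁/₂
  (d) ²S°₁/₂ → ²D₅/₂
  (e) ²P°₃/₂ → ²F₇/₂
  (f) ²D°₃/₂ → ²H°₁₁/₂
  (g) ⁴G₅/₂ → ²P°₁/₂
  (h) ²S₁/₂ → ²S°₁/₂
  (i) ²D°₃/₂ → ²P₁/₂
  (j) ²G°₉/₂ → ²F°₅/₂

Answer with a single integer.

(a) forbidden (parity, ΔS fail)
(b) forbidden (parity, ΔS, ΔL fail)
(c) forbidden (parity, ΔJ fail)
(d) forbidden (ΔL, ΔJ fail)
(e) forbidden (ΔL, ΔJ fail)
(f) forbidden (parity, ΔL, ΔJ fail)
(g) forbidden (ΔS, ΔL, ΔJ fail)
(h) forbidden (ΔL fails)
(i) allowed
(j) forbidden (parity, ΔJ fail)
Total allowed: 1 of 10.

1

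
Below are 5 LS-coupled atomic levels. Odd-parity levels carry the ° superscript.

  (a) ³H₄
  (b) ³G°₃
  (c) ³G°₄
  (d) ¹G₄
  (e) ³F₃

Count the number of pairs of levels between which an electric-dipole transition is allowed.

(a)–(b): allowed.
(a)–(c): allowed.
(a)–(d): forbidden (parity, ΔS).
(a)–(e): forbidden (parity, ΔL).
(b)–(c): forbidden (parity).
(b)–(d): forbidden (ΔS).
(b)–(e): allowed.
(c)–(d): forbidden (ΔS).
(c)–(e): allowed.
(d)–(e): forbidden (parity, ΔS).
Allowed pairs: 4 of 10.

4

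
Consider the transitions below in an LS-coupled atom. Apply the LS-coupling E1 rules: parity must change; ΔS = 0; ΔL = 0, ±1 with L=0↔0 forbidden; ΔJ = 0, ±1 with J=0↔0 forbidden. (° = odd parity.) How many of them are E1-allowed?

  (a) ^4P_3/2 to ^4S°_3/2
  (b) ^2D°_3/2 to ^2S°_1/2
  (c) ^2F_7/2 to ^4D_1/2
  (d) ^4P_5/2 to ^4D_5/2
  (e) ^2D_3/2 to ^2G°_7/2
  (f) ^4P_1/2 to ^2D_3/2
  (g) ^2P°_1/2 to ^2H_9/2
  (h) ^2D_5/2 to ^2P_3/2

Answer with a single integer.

(a) allowed
(b) forbidden (parity, ΔL fail)
(c) forbidden (parity, ΔS, ΔJ fail)
(d) forbidden (parity fails)
(e) forbidden (ΔL, ΔJ fail)
(f) forbidden (parity, ΔS fail)
(g) forbidden (ΔL, ΔJ fail)
(h) forbidden (parity fails)
Total allowed: 1 of 8.

1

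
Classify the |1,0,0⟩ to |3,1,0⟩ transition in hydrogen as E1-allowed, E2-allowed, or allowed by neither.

Δl = 1 − 0 = +1; l_i + l_f = 1.
Δm_l = +0.
E1 (Δl = ±1, |Δm_l| ≤ 1): satisfied.
E2 (Δl = 0,±2, l_i+l_f ≥ 2, |Δm_l| ≤ 2): not satisfied.

E1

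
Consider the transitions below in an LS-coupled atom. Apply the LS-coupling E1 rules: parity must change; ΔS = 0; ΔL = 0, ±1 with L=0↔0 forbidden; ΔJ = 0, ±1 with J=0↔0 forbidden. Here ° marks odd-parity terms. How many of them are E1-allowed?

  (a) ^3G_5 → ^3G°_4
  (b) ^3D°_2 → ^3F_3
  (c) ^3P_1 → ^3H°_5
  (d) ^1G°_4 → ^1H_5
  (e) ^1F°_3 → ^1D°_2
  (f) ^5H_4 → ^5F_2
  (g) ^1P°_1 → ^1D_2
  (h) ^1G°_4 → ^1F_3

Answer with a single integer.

(a) allowed
(b) allowed
(c) forbidden (ΔL, ΔJ fail)
(d) allowed
(e) forbidden (parity fails)
(f) forbidden (parity, ΔL, ΔJ fail)
(g) allowed
(h) allowed
Total allowed: 5 of 8.

5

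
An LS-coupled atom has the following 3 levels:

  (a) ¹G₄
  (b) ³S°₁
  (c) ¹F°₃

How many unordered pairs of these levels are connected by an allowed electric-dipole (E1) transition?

(a)–(b): forbidden (ΔS, ΔL, ΔJ).
(a)–(c): allowed.
(b)–(c): forbidden (parity, ΔS, ΔL, ΔJ).
Allowed pairs: 1 of 3.

1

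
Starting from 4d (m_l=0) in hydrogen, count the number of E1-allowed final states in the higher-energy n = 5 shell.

6

E1 requires Δl = ±1, so l_f ∈ {1, 3}; with 0 ≤ l_f ≤ n_f−1 = 4, the allowed l_f values are {1, 3}.
For l_f = 1: m_f ∈ {m_i−1, m_i, m_i+1} ∩ [−1, 1] = {-1, 0, 1} → 3 states.
For l_f = 3: m_f ∈ {m_i−1, m_i, m_i+1} ∩ [−3, 3] = {-1, 0, 1} → 3 states.
Total: 6.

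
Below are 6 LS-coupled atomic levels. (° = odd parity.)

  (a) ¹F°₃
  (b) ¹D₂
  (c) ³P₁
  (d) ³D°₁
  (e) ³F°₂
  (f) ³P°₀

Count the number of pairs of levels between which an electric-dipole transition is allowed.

(a)–(b): allowed.
(a)–(c): forbidden (ΔS, ΔL, ΔJ).
(a)–(d): forbidden (parity, ΔS, ΔJ).
(a)–(e): forbidden (parity, ΔS).
(a)–(f): forbidden (parity, ΔS, ΔL, ΔJ).
(b)–(c): forbidden (parity, ΔS).
(b)–(d): forbidden (ΔS).
(b)–(e): forbidden (ΔS).
(b)–(f): forbidden (ΔS, ΔJ).
(c)–(d): allowed.
(c)–(e): forbidden (ΔL).
(c)–(f): allowed.
(d)–(e): forbidden (parity).
(d)–(f): forbidden (parity).
(e)–(f): forbidden (parity, ΔL, ΔJ).
Allowed pairs: 3 of 15.

3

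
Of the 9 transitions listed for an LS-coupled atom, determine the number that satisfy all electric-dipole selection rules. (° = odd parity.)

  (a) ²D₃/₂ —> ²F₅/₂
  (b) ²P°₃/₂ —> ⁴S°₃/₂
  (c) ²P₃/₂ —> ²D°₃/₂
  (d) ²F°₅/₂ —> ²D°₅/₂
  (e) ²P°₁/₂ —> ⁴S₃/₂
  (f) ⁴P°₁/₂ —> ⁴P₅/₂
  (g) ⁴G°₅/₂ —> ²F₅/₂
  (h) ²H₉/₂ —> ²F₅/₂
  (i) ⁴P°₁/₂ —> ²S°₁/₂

(a) forbidden (parity fails)
(b) forbidden (parity, ΔS fail)
(c) allowed
(d) forbidden (parity fails)
(e) forbidden (ΔS fails)
(f) forbidden (ΔJ fails)
(g) forbidden (ΔS fails)
(h) forbidden (parity, ΔL, ΔJ fail)
(i) forbidden (parity, ΔS fail)
Total allowed: 1 of 9.

1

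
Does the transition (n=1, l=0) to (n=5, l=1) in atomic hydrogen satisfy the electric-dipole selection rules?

allowed

l: 0 → 1 (Δl = +1). Δl = ±1 passes.
All E1 selection rules are satisfied.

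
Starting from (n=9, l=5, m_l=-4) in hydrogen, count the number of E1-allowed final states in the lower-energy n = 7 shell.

5

E1 requires Δl = ±1, so l_f ∈ {4, 6}; with 0 ≤ l_f ≤ n_f−1 = 6, the allowed l_f values are {4, 6}.
For l_f = 4: m_f ∈ {m_i−1, m_i, m_i+1} ∩ [−4, 4] = {-4, -3} → 2 states.
For l_f = 6: m_f ∈ {m_i−1, m_i, m_i+1} ∩ [−6, 6] = {-5, -4, -3} → 3 states.
Total: 5.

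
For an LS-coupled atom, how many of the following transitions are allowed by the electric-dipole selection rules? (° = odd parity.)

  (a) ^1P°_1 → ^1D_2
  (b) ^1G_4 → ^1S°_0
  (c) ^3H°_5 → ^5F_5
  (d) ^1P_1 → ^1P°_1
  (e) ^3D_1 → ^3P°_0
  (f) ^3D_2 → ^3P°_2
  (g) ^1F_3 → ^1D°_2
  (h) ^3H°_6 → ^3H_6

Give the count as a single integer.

(a) allowed
(b) forbidden (ΔL, ΔJ fail)
(c) forbidden (ΔS, ΔL fail)
(d) allowed
(e) allowed
(f) allowed
(g) allowed
(h) allowed
Total allowed: 6 of 8.

6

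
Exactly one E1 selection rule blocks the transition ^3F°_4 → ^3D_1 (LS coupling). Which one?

Parity must change: odd → even — passes.
ΔS = 0: S: 1 → 1 — passes.
ΔL = 0, ±1 (not L=0↔0): L: 3 → 2, ΔL = -1 — passes.
ΔJ = 0, ±1 (not J=0↔0): J: 4 → 1, ΔJ = -3 — fails.

the ΔJ = 0, ±1 rule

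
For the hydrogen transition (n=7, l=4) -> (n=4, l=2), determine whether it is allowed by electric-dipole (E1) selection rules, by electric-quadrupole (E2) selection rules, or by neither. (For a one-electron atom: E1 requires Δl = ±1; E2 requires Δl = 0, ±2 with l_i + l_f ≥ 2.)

Δl = 2 − 4 = -2; l_i + l_f = 6.
E1 (Δl = ±1): not satisfied.
E2 (Δl = 0,±2, l_i+l_f ≥ 2): satisfied.

E2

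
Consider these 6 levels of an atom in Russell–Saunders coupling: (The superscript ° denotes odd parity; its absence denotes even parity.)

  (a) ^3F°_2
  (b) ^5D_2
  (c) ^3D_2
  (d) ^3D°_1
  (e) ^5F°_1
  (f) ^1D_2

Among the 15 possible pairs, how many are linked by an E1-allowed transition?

(a)–(b): forbidden (ΔS).
(a)–(c): allowed.
(a)–(d): forbidden (parity).
(a)–(e): forbidden (parity, ΔS).
(a)–(f): forbidden (ΔS).
(b)–(c): forbidden (parity, ΔS).
(b)–(d): forbidden (ΔS).
(b)–(e): allowed.
(b)–(f): forbidden (parity, ΔS).
(c)–(d): allowed.
(c)–(e): forbidden (ΔS).
(c)–(f): forbidden (parity, ΔS).
(d)–(e): forbidden (parity, ΔS).
(d)–(f): forbidden (ΔS).
(e)–(f): forbidden (ΔS).
Allowed pairs: 3 of 15.

3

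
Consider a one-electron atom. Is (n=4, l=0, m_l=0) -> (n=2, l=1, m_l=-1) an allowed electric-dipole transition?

allowed

Δl = 1 − 0 = +1; the E1 rule Δl = ±1 is passes.
Δm_l = -1 − (0) = -1. E1 requires Δm_l = 0, ±1: passes.
All E1 selection rules are satisfied.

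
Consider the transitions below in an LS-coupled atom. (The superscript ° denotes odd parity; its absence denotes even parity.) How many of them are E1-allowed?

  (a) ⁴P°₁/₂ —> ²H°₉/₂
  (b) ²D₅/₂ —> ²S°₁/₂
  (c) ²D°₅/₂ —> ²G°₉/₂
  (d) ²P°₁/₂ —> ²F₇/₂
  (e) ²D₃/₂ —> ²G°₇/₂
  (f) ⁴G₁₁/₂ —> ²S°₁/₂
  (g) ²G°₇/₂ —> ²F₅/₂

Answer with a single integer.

1

(a) forbidden (parity, ΔS, ΔL, ΔJ fail)
(b) forbidden (ΔL, ΔJ fail)
(c) forbidden (parity, ΔL, ΔJ fail)
(d) forbidden (ΔL, ΔJ fail)
(e) forbidden (ΔL, ΔJ fail)
(f) forbidden (ΔS, ΔL, ΔJ fail)
(g) allowed
Total allowed: 1 of 7.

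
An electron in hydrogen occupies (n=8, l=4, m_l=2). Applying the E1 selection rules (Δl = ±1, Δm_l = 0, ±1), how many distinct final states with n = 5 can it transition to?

E1 requires Δl = ±1, so l_f ∈ {3, 5}; with 0 ≤ l_f ≤ n_f−1 = 4, the allowed l_f values are {3}.
For l_f = 3: m_f ∈ {m_i−1, m_i, m_i+1} ∩ [−3, 3] = {1, 2, 3} → 3 states.
Total: 3.

3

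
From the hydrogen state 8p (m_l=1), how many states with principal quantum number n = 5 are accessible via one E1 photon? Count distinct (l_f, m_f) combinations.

E1 requires Δl = ±1, so l_f ∈ {0, 2}; with 0 ≤ l_f ≤ n_f−1 = 4, the allowed l_f values are {0, 2}.
For l_f = 0: m_f ∈ {m_i−1, m_i, m_i+1} ∩ [−0, 0] = {0} → 1 state.
For l_f = 2: m_f ∈ {m_i−1, m_i, m_i+1} ∩ [−2, 2] = {0, 1, 2} → 3 states.
Total: 4.

4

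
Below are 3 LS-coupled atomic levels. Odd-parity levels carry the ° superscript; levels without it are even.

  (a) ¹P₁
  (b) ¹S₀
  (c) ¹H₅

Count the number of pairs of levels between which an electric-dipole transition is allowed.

0

(a)–(b): forbidden (parity).
(a)–(c): forbidden (parity, ΔL, ΔJ).
(b)–(c): forbidden (parity, ΔL, ΔJ).
Allowed pairs: 0 of 3.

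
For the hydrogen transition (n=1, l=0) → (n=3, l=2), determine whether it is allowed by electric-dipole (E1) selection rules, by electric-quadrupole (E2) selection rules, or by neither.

Δl = 2 − 0 = +2; l_i + l_f = 2.
E1 (Δl = ±1): not satisfied.
E2 (Δl = 0,±2, l_i+l_f ≥ 2): satisfied.

E2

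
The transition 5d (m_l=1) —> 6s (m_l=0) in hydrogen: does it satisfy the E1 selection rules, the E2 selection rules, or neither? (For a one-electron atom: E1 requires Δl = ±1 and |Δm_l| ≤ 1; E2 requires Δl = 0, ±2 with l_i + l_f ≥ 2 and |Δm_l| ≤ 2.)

Δl = 0 − 2 = -2; l_i + l_f = 2.
Δm_l = -1.
E1 (Δl = ±1, |Δm_l| ≤ 1): not satisfied.
E2 (Δl = 0,±2, l_i+l_f ≥ 2, |Δm_l| ≤ 2): satisfied.

E2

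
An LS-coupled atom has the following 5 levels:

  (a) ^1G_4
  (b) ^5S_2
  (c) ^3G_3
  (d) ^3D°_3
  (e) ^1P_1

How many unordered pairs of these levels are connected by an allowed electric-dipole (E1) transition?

0

(a)–(b): forbidden (parity, ΔS, ΔL, ΔJ).
(a)–(c): forbidden (parity, ΔS).
(a)–(d): forbidden (ΔS, ΔL).
(a)–(e): forbidden (parity, ΔL, ΔJ).
(b)–(c): forbidden (parity, ΔS, ΔL).
(b)–(d): forbidden (ΔS, ΔL).
(b)–(e): forbidden (parity, ΔS).
(c)–(d): forbidden (ΔL).
(c)–(e): forbidden (parity, ΔS, ΔL, ΔJ).
(d)–(e): forbidden (ΔS, ΔJ).
Allowed pairs: 0 of 10.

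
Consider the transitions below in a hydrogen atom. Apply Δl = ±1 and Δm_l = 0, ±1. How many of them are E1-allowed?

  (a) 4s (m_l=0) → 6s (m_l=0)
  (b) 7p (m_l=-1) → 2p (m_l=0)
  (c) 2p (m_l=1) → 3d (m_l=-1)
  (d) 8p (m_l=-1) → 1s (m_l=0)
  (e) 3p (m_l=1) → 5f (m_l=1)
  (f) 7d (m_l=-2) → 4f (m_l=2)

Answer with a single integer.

1

(a) forbidden — Δl = +0 (E1 requires Δl = ±1)
(b) forbidden — Δl = +0 (E1 requires Δl = ±1)
(c) forbidden — Δm_l = -2 (E1 requires Δm_l = 0, ±1)
(d) allowed
(e) forbidden — Δl = +2 (E1 requires Δl = ±1)
(f) forbidden — Δm_l = +4 (E1 requires Δm_l = 0, ±1)
Total allowed: 1 of 6.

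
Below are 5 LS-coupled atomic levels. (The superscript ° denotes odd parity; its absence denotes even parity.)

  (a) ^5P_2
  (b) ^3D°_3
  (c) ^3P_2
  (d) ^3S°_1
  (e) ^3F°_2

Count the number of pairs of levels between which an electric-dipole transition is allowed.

(a)–(b): forbidden (ΔS).
(a)–(c): forbidden (parity, ΔS).
(a)–(d): forbidden (ΔS).
(a)–(e): forbidden (ΔS, ΔL).
(b)–(c): allowed.
(b)–(d): forbidden (parity, ΔL, ΔJ).
(b)–(e): forbidden (parity).
(c)–(d): allowed.
(c)–(e): forbidden (ΔL).
(d)–(e): forbidden (parity, ΔL).
Allowed pairs: 2 of 10.

2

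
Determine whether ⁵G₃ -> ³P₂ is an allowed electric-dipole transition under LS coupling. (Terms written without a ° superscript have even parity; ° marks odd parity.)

forbidden

Parity must change: even → even — fails.
ΔS = 0: S: 2 → 1 — fails.
ΔL = 0, ±1 (not L=0↔0): L: 4 → 1, ΔL = -3 — fails.
ΔJ = 0, ±1 (not J=0↔0): J: 3 → 2, ΔJ = -1 — ok.
Rule(s) violated: parity, ΔS, ΔL.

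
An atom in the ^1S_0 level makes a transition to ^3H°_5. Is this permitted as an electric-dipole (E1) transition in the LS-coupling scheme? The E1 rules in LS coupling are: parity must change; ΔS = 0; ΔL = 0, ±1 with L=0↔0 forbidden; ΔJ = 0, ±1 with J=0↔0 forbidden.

forbidden

Reading off the term symbols: S 0→1, L 0→5, J 0→5, parity even→odd.
Parity must change: even → odd — passes.
ΔJ = 0, ±1 (not J=0↔0): J: 0 → 5, ΔJ = +5 — fails.
ΔL = 0, ±1 (not L=0↔0): L: 0 → 5, ΔL = +5 — fails.
ΔS = 0: S: 0 → 1 — fails.
Rule(s) violated: ΔS, ΔL, ΔJ.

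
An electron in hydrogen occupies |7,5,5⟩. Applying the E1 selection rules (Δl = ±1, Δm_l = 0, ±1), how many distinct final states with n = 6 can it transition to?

E1 requires Δl = ±1, so l_f ∈ {4, 6}; with 0 ≤ l_f ≤ n_f−1 = 5, the allowed l_f values are {4}.
For l_f = 4: m_f ∈ {m_i−1, m_i, m_i+1} ∩ [−4, 4] = {4} → 1 state.
Total: 1.

1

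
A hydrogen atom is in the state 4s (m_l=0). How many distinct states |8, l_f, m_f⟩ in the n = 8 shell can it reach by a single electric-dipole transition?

3

E1 requires Δl = ±1, so l_f ∈ {-1, 1}; with 0 ≤ l_f ≤ n_f−1 = 7, the allowed l_f values are {1}.
For l_f = 1: m_f ∈ {m_i−1, m_i, m_i+1} ∩ [−1, 1] = {-1, 0, 1} → 3 states.
Total: 3.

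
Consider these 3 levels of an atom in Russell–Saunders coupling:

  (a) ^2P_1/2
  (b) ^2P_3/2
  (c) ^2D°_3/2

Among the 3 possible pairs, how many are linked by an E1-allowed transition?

(a)–(b): forbidden (parity).
(a)–(c): allowed.
(b)–(c): allowed.
Allowed pairs: 2 of 3.

2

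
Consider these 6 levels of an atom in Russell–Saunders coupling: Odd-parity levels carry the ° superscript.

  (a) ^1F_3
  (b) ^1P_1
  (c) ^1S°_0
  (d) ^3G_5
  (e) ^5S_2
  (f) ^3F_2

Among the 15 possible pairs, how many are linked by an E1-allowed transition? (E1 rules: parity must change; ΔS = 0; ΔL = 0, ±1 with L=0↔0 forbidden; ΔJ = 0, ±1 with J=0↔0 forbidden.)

1

(a)–(b): forbidden (parity, ΔL, ΔJ).
(a)–(c): forbidden (ΔL, ΔJ).
(a)–(d): forbidden (parity, ΔS, ΔJ).
(a)–(e): forbidden (parity, ΔS, ΔL).
(a)–(f): forbidden (parity, ΔS).
(b)–(c): allowed.
(b)–(d): forbidden (parity, ΔS, ΔL, ΔJ).
(b)–(e): forbidden (parity, ΔS).
(b)–(f): forbidden (parity, ΔS, ΔL).
(c)–(d): forbidden (ΔS, ΔL, ΔJ).
(c)–(e): forbidden (ΔS, ΔL, ΔJ).
(c)–(f): forbidden (ΔS, ΔL, ΔJ).
(d)–(e): forbidden (parity, ΔS, ΔL, ΔJ).
(d)–(f): forbidden (parity, ΔJ).
(e)–(f): forbidden (parity, ΔS, ΔL).
Allowed pairs: 1 of 15.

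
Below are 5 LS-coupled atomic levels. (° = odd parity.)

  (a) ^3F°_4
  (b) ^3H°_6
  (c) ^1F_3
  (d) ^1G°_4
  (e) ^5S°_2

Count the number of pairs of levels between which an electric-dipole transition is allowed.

1

(a)–(b): forbidden (parity, ΔL, ΔJ).
(a)–(c): forbidden (ΔS).
(a)–(d): forbidden (parity, ΔS).
(a)–(e): forbidden (parity, ΔS, ΔL, ΔJ).
(b)–(c): forbidden (ΔS, ΔL, ΔJ).
(b)–(d): forbidden (parity, ΔS, ΔJ).
(b)–(e): forbidden (parity, ΔS, ΔL, ΔJ).
(c)–(d): allowed.
(c)–(e): forbidden (ΔS, ΔL).
(d)–(e): forbidden (parity, ΔS, ΔL, ΔJ).
Allowed pairs: 1 of 10.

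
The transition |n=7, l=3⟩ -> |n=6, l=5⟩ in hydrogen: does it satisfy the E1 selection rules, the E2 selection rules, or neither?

E2

Δl = 5 − 3 = +2; l_i + l_f = 8.
E1 (Δl = ±1): not satisfied.
E2 (Δl = 0,±2, l_i+l_f ≥ 2): satisfied.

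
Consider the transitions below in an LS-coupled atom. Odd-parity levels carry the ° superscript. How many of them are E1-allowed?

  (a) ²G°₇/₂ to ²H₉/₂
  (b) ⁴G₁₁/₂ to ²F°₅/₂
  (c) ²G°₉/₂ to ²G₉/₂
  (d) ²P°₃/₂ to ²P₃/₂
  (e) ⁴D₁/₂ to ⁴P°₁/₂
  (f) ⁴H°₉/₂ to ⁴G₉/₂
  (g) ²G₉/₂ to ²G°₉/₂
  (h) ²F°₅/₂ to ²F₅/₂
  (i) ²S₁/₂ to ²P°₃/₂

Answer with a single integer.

8

(a) allowed
(b) forbidden (ΔS, ΔJ fail)
(c) allowed
(d) allowed
(e) allowed
(f) allowed
(g) allowed
(h) allowed
(i) allowed
Total allowed: 8 of 9.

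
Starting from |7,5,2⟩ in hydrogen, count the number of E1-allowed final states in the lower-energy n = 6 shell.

3

E1 requires Δl = ±1, so l_f ∈ {4, 6}; with 0 ≤ l_f ≤ n_f−1 = 5, the allowed l_f values are {4}.
For l_f = 4: m_f ∈ {m_i−1, m_i, m_i+1} ∩ [−4, 4] = {1, 2, 3} → 3 states.
Total: 3.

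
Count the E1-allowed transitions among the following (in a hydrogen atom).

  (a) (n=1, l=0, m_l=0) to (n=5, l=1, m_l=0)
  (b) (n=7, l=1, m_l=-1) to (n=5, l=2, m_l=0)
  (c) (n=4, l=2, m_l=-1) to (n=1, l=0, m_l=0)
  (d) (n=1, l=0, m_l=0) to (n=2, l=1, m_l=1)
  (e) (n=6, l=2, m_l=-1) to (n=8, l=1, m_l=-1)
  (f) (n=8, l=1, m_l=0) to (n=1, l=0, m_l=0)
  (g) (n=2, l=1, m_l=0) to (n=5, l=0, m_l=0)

(a) allowed
(b) allowed
(c) forbidden — Δl = -2 (E1 requires Δl = ±1)
(d) allowed
(e) allowed
(f) allowed
(g) allowed
Total allowed: 6 of 7.

6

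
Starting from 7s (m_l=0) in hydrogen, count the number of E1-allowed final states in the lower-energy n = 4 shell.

E1 requires Δl = ±1, so l_f ∈ {-1, 1}; with 0 ≤ l_f ≤ n_f−1 = 3, the allowed l_f values are {1}.
For l_f = 1: m_f ∈ {m_i−1, m_i, m_i+1} ∩ [−1, 1] = {-1, 0, 1} → 3 states.
Total: 3.

3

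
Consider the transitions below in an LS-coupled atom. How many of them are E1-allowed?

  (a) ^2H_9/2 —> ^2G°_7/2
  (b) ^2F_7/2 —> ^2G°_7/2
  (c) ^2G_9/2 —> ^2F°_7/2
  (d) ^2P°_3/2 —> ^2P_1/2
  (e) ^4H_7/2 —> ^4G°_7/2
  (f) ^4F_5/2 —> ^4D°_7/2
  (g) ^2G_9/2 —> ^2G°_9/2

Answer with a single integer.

(a) allowed
(b) allowed
(c) allowed
(d) allowed
(e) allowed
(f) allowed
(g) allowed
Total allowed: 7 of 7.

7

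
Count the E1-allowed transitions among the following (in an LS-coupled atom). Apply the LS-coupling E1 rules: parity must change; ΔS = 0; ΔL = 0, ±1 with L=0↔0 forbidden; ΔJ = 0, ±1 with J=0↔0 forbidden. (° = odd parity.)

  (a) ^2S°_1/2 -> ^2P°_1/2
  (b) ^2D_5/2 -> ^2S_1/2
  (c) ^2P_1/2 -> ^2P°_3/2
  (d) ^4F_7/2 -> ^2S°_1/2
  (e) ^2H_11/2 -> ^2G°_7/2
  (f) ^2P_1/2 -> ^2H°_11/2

(a) forbidden (parity fails)
(b) forbidden (parity, ΔL, ΔJ fail)
(c) allowed
(d) forbidden (ΔS, ΔL, ΔJ fail)
(e) forbidden (ΔJ fails)
(f) forbidden (ΔL, ΔJ fail)
Total allowed: 1 of 6.

1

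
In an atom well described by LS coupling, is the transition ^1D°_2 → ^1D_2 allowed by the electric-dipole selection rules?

Reading off the term symbols: S 0→0, L 2→2, J 2→2, parity odd→even.
ΔS = 0: S: 0 → 0 — ok.
ΔJ = 0, ±1 (not J=0↔0): J: 2 → 2, ΔJ = +0 — ok.
ΔL = 0, ±1 (not L=0↔0): L: 2 → 2, ΔL = +0 — ok.
Parity must change: odd → even — ok.
All four E1 rules are satisfied.

allowed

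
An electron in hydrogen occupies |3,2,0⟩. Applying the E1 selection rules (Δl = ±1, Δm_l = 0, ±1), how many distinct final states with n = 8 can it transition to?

E1 requires Δl = ±1, so l_f ∈ {1, 3}; with 0 ≤ l_f ≤ n_f−1 = 7, the allowed l_f values are {1, 3}.
For l_f = 1: m_f ∈ {m_i−1, m_i, m_i+1} ∩ [−1, 1] = {-1, 0, 1} → 3 states.
For l_f = 3: m_f ∈ {m_i−1, m_i, m_i+1} ∩ [−3, 3] = {-1, 0, 1} → 3 states.
Total: 6.

6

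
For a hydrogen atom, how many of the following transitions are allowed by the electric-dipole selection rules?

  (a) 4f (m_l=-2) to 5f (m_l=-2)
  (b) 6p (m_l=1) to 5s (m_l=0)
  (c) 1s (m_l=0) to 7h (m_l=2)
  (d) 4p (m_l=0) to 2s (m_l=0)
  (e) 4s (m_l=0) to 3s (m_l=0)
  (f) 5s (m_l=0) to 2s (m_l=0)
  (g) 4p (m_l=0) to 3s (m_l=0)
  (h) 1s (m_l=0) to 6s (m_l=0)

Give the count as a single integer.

3

(a) forbidden — Δl = +0 (E1 requires Δl = ±1)
(b) allowed
(c) forbidden — Δl = +5 (E1 requires Δl = ±1); Δm_l = +2 (E1 requires Δm_l = 0, ±1)
(d) allowed
(e) forbidden — Δl = +0 (E1 requires Δl = ±1)
(f) forbidden — Δl = +0 (E1 requires Δl = ±1)
(g) allowed
(h) forbidden — Δl = +0 (E1 requires Δl = ±1)
Total allowed: 3 of 8.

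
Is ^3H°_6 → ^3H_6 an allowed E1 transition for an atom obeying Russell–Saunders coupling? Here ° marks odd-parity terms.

ΔL = 0, ±1 (not L=0↔0): L: 5 → 5, ΔL = +0 — ✓.
ΔJ = 0, ±1 (not J=0↔0): J: 6 → 6, ΔJ = +0 — ✓.
ΔS = 0: S: 1 → 1 — ✓.
Parity must change: odd → even — ✓.
All four E1 rules are satisfied.

allowed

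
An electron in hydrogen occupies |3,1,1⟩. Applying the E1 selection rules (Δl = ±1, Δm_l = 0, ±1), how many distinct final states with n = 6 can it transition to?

E1 requires Δl = ±1, so l_f ∈ {0, 2}; with 0 ≤ l_f ≤ n_f−1 = 5, the allowed l_f values are {0, 2}.
For l_f = 0: m_f ∈ {m_i−1, m_i, m_i+1} ∩ [−0, 0] = {0} → 1 state.
For l_f = 2: m_f ∈ {m_i−1, m_i, m_i+1} ∩ [−2, 2] = {0, 1, 2} → 3 states.
Total: 4.

4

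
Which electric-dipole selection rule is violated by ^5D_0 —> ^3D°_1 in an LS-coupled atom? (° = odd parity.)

the ΔS = 0 rule

Reading off the term symbols: S 2→1, L 2→2, J 0→1, parity even→odd.
Parity must change: even → odd — ok.
ΔS = 0: S: 2 → 1 — fails.
ΔL = 0, ±1 (not L=0↔0): L: 2 → 2, ΔL = +0 — ok.
ΔJ = 0, ±1 (not J=0↔0): J: 0 → 1, ΔJ = +1 — ok.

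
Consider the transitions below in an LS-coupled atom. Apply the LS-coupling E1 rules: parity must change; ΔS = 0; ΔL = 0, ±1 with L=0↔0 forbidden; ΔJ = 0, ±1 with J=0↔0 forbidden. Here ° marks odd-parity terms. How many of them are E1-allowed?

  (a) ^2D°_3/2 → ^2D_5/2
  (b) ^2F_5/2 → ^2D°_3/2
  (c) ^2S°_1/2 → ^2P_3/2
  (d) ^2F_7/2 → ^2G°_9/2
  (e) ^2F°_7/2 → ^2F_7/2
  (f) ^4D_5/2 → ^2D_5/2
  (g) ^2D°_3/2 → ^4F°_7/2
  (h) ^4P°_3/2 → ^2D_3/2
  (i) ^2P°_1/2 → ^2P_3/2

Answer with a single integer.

(a) allowed
(b) allowed
(c) allowed
(d) allowed
(e) allowed
(f) forbidden (parity, ΔS fail)
(g) forbidden (parity, ΔS, ΔJ fail)
(h) forbidden (ΔS fails)
(i) allowed
Total allowed: 6 of 9.

6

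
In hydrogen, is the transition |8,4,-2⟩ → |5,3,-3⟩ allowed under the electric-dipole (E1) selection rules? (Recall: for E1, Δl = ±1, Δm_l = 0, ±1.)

Δl = 3 − 4 = -1; the E1 rule Δl = ±1 is passes.
Δm_l = -3 − (-2) = -1. E1 requires Δm_l = 0, ±1: passes.
All E1 selection rules are satisfied.

allowed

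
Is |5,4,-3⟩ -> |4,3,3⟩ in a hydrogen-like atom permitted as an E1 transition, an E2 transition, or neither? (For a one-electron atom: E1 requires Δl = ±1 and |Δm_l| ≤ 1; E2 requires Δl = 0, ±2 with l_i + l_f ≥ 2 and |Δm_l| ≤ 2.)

neither

Δl = 3 − 4 = -1; l_i + l_f = 7.
Δm_l = +6.
E1 (Δl = ±1, |Δm_l| ≤ 1): not satisfied.
E2 (Δl = 0,±2, l_i+l_f ≥ 2, |Δm_l| ≤ 2): not satisfied.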